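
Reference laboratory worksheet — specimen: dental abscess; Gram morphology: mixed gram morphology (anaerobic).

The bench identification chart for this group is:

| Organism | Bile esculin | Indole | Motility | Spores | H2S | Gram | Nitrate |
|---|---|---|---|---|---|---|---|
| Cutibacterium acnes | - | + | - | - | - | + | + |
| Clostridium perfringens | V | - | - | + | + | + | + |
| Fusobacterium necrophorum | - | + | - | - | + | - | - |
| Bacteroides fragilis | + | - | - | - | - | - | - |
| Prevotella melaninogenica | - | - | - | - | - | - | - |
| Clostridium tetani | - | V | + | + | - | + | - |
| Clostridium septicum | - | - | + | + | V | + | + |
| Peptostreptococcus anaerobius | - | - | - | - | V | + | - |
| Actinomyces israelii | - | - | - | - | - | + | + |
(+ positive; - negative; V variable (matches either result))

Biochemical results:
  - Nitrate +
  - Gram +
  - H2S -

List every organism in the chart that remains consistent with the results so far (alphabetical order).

Actinomyces israelii, Clostridium septicum, Cutibacterium acnes

Gram +: excludes Fusobacterium necrophorum, Bacteroides fragilis, Prevotella melaninogenica — 6 left.
Nitrate +: excludes Clostridium tetani, Peptostreptococcus anaerobius — 4 left.
H2S -: excludes Clostridium perfringens — 3 left.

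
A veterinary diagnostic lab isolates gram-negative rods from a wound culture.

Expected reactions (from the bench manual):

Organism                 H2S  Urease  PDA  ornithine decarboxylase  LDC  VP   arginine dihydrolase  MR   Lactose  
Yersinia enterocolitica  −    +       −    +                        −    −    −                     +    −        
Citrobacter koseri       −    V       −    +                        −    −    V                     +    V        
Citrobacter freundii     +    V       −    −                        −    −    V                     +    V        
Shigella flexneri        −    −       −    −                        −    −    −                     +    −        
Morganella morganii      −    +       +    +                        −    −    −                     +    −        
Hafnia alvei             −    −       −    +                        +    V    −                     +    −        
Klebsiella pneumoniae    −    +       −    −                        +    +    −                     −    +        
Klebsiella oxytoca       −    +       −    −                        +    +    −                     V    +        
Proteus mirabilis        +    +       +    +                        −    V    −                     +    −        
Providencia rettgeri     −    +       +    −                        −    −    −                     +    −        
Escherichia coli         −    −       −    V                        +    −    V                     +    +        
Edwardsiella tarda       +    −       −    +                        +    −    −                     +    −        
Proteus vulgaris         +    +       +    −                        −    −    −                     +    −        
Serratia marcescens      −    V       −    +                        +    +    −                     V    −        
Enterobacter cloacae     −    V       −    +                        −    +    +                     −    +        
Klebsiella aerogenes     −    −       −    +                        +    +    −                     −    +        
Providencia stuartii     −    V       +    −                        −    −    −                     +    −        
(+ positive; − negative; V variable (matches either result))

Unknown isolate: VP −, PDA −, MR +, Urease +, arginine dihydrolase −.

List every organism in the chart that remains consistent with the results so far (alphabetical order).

Citrobacter freundii, Citrobacter koseri, Yersinia enterocolitica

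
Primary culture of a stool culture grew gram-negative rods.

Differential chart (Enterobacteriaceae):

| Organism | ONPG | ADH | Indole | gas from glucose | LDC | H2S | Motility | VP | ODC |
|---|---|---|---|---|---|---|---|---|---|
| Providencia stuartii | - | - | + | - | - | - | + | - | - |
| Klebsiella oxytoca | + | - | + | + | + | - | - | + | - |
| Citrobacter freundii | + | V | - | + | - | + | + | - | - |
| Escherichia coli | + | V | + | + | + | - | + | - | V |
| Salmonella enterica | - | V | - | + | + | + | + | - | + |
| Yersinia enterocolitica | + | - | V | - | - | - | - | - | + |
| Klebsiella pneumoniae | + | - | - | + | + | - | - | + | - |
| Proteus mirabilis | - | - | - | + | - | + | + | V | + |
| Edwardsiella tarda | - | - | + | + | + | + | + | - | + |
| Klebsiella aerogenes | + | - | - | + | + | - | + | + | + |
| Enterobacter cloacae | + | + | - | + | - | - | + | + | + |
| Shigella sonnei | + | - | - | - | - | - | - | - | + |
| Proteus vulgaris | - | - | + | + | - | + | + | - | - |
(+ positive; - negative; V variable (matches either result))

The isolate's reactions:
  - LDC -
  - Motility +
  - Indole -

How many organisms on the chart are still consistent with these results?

3

Indole -: excludes 5 organisms — 8 left.
Motility +: excludes Yersinia enterocolitica, Klebsiella pneumoniae, Shigella sonnei — 5 left.
LDC -: excludes Salmonella enterica, Klebsiella aerogenes — 3 left.
Still consistent: Citrobacter freundii, Enterobacter cloacae, Proteus mirabilis.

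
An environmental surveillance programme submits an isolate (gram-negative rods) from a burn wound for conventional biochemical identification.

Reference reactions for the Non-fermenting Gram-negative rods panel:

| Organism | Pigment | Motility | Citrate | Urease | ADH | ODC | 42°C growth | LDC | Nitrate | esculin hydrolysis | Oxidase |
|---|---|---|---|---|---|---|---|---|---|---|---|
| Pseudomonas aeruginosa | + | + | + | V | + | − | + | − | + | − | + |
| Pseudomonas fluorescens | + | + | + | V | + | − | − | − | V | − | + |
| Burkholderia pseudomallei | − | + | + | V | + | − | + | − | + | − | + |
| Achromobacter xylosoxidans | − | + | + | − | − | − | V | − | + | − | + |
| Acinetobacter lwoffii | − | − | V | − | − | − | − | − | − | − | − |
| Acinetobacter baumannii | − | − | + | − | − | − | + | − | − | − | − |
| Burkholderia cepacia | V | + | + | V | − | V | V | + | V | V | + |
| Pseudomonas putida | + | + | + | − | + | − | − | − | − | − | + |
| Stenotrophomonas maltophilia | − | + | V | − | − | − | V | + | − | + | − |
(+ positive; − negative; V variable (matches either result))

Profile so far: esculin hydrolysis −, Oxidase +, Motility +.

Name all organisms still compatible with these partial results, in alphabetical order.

Motility +: excludes Acinetobacter lwoffii, Acinetobacter baumannii — 7 left.
Oxidase +: excludes Stenotrophomonas maltophilia — 6 left.
esculin hydrolysis −: all 6 remaining candidates are consistent.

Achromobacter xylosoxidans, Burkholderia cepacia, Burkholderia pseudomallei, Pseudomonas aeruginosa, Pseudomonas fluorescens, Pseudomonas putida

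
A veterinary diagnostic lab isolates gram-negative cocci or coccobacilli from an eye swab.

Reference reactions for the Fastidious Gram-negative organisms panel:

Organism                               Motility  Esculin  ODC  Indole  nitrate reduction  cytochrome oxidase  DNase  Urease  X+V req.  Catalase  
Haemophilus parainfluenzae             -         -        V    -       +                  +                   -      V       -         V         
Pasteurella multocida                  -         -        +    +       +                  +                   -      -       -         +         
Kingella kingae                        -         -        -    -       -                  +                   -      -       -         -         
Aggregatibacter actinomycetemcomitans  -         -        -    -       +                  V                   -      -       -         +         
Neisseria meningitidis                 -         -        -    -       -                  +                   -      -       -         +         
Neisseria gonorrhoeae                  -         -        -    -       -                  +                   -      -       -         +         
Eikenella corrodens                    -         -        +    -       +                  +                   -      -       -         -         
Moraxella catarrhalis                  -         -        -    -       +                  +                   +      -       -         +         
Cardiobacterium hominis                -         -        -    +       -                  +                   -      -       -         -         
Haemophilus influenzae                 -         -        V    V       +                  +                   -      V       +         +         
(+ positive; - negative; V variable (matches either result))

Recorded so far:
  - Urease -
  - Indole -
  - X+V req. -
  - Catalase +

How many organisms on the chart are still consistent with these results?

Catalase +: excludes Kingella kingae, Eikenella corrodens, Cardiobacterium hominis — 7 left.
X+V req. -: excludes Haemophilus influenzae — 6 left.
Urease -: all 6 remaining candidates are consistent.
Indole -: excludes Pasteurella multocida — 5 left.
Still consistent: Aggregatibacter actinomycetemcomitans, Haemophilus parainfluenzae, Moraxella catarrhalis, Neisseria gonorrhoeae, Neisseria meningitidis.

5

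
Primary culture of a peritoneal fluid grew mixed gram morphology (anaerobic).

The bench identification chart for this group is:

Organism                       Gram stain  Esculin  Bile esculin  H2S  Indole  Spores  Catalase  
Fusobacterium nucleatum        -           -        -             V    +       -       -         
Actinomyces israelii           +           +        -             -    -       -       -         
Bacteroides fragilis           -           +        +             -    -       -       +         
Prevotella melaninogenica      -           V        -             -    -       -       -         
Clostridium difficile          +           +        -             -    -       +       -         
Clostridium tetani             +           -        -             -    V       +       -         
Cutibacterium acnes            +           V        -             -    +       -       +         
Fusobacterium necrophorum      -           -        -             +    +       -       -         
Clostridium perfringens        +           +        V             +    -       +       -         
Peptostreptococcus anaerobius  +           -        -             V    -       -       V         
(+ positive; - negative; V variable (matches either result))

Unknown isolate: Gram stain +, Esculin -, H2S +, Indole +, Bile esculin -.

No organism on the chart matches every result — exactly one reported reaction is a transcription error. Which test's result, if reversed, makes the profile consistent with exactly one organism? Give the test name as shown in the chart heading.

As reported, no row in the chart matches all 5 reactions.
Reversing Indole (to -) → unique match: Peptostreptococcus anaerobius.
Reversing H2S → 2 organisms match (not unique).
Reversing Esculin → still no organism matches.
Reversing Gram stain → 2 organisms match (not unique).
Reversing Bile esculin → still no organism matches.

Indole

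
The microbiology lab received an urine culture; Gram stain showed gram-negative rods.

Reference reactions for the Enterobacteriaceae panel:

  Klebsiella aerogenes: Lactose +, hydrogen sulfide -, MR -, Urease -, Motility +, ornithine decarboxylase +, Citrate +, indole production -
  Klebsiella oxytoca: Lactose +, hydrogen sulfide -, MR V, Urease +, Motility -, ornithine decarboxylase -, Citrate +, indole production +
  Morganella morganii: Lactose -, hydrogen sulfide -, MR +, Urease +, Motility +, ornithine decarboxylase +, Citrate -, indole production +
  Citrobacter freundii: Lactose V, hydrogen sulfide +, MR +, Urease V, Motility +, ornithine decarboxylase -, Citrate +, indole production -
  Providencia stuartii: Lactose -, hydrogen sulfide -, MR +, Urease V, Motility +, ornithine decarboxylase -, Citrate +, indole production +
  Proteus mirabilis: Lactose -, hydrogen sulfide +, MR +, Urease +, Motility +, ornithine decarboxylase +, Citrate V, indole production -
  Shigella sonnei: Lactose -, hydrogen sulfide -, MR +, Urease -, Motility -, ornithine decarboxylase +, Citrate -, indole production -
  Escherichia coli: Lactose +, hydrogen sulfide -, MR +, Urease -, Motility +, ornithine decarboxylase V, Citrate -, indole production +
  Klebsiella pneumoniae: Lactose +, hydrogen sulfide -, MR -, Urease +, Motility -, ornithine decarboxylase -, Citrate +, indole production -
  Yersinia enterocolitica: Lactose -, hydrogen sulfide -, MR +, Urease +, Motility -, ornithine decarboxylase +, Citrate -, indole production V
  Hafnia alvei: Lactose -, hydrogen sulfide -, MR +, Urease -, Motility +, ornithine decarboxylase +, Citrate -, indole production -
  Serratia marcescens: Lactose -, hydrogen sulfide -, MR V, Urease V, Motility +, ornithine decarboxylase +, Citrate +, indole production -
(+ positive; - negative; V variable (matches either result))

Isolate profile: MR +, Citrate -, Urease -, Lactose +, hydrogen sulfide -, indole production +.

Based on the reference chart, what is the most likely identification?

hydrogen sulfide -: excludes Citrobacter freundii, Proteus mirabilis — 10 left.
indole production +: excludes 5 organisms — 5 left.
MR +: all 5 remaining candidates are consistent.
Lactose +: excludes Morganella morganii, Providencia stuartii, Yersinia enterocolitica — 2 left.
Citrate -: excludes Klebsiella oxytoca — 1 left.
Urease -: the one remaining candidate is consistent.

Escherichia coli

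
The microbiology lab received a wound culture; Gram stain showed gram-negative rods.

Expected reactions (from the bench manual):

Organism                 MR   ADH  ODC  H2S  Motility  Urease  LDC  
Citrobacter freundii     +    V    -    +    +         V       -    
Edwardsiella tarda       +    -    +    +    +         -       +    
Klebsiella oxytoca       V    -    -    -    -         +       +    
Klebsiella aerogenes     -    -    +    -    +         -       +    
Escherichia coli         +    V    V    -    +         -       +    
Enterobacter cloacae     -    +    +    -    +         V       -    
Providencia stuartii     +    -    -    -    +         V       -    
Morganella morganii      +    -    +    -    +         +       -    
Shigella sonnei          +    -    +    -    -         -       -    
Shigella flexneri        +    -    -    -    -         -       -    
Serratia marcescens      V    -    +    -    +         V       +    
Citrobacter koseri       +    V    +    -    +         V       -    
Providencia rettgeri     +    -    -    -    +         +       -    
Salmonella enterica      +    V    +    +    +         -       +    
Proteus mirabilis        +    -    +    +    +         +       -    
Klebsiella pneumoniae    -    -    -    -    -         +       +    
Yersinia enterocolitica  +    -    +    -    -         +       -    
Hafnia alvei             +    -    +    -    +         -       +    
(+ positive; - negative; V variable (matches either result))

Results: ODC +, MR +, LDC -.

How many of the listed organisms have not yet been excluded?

LDC -: excludes 8 organisms — 10 left.
MR +: excludes Enterobacter cloacae — 9 left.
ODC +: excludes Citrobacter freundii, Providencia stuartii, Shigella flexneri, Providencia rettgeri — 5 left.
Still consistent: Citrobacter koseri, Morganella morganii, Proteus mirabilis, Shigella sonnei, Yersinia enterocolitica.

5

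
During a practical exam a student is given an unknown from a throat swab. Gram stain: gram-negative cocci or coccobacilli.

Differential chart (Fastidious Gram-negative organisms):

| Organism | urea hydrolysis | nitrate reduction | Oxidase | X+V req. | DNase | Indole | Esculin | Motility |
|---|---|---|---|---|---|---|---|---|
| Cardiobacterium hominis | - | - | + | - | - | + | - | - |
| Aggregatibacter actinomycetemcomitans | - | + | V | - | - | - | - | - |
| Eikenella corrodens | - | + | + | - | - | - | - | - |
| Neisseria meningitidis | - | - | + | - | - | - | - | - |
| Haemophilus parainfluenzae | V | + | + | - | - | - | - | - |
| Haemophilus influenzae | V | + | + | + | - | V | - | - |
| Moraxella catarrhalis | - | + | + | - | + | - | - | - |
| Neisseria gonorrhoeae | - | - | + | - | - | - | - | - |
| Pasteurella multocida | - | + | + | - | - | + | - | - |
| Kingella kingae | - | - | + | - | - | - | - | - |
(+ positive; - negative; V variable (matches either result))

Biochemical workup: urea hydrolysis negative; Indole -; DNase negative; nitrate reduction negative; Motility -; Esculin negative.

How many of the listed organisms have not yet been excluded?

urea hydrolysis -: all 10 remaining candidates are consistent.
Motility -: all 10 remaining candidates are consistent.
DNase -: excludes Moraxella catarrhalis — 9 left.
Indole -: excludes Cardiobacterium hominis, Pasteurella multocida — 7 left.
Esculin -: all 7 remaining candidates are consistent.
nitrate reduction -: excludes Aggregatibacter actinomycetemcomitans, Eikenella corrodens, Haemophilus parainfluenzae, Haemophilus influenzae — 3 left.
Still consistent: Kingella kingae, Neisseria gonorrhoeae, Neisseria meningitidis.

3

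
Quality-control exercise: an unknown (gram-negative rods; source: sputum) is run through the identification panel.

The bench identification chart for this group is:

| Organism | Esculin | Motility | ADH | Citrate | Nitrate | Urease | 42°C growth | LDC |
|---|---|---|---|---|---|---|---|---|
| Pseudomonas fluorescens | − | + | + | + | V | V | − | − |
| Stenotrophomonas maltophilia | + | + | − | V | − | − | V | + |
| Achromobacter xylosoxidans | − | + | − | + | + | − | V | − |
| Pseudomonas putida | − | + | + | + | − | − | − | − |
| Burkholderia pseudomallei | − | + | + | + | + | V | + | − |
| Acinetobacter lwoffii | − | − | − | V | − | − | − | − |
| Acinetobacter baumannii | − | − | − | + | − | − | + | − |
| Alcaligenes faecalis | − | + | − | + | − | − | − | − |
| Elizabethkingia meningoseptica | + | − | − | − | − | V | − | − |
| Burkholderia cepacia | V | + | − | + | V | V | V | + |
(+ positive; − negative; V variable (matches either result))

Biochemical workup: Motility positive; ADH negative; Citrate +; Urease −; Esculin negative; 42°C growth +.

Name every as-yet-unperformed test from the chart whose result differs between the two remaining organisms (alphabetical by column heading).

LDC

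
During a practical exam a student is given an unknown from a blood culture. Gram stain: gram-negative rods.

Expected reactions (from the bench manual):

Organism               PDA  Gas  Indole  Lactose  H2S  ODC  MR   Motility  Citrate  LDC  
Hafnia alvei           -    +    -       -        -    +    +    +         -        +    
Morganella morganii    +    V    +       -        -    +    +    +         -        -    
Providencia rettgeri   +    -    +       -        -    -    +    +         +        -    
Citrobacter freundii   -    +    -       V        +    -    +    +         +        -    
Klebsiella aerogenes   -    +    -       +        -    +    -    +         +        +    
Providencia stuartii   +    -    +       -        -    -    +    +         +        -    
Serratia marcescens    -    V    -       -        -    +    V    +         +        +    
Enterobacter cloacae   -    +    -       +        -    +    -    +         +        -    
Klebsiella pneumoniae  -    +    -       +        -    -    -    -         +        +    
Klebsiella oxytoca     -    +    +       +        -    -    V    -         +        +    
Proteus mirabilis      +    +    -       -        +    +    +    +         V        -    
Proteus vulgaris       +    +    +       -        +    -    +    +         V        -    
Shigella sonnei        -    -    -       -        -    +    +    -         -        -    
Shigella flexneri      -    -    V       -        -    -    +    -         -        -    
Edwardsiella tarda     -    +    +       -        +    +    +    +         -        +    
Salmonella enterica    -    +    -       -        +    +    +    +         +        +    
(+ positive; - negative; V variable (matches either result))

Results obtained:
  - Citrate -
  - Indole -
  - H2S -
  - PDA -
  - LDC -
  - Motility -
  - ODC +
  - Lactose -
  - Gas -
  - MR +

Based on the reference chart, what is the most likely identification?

Shigella sonnei

MR +: excludes Klebsiella aerogenes, Enterobacter cloacae, Klebsiella pneumoniae — 13 left.
Lactose -: excludes Klebsiella oxytoca — 12 left.
Gas -: excludes 6 organisms — 6 left.
LDC -: excludes Serratia marcescens — 5 left.
Indole -: excludes Morganella morganii, Providencia rettgeri, Providencia stuartii — 2 left.
Citrate -: all 2 remaining candidates are consistent.
H2S -: all 2 remaining candidates are consistent.
PDA -: all 2 remaining candidates are consistent.
ODC +: excludes Shigella flexneri — 1 left.
Motility -: the one remaining candidate is consistent.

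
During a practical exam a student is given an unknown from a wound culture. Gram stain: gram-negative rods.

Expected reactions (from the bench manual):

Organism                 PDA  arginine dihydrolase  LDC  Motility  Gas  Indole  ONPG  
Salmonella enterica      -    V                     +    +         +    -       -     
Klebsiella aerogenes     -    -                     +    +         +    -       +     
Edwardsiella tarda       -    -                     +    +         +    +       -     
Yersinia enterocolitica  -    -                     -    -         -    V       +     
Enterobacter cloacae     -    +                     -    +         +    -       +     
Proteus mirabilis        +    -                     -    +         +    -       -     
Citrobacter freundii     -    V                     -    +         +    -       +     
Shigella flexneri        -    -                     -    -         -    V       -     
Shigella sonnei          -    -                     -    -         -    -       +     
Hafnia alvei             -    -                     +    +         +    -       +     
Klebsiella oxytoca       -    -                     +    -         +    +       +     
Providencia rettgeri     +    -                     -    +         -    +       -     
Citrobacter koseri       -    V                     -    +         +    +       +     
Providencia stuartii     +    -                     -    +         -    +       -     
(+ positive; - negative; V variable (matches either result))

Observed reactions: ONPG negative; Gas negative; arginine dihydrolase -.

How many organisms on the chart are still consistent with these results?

3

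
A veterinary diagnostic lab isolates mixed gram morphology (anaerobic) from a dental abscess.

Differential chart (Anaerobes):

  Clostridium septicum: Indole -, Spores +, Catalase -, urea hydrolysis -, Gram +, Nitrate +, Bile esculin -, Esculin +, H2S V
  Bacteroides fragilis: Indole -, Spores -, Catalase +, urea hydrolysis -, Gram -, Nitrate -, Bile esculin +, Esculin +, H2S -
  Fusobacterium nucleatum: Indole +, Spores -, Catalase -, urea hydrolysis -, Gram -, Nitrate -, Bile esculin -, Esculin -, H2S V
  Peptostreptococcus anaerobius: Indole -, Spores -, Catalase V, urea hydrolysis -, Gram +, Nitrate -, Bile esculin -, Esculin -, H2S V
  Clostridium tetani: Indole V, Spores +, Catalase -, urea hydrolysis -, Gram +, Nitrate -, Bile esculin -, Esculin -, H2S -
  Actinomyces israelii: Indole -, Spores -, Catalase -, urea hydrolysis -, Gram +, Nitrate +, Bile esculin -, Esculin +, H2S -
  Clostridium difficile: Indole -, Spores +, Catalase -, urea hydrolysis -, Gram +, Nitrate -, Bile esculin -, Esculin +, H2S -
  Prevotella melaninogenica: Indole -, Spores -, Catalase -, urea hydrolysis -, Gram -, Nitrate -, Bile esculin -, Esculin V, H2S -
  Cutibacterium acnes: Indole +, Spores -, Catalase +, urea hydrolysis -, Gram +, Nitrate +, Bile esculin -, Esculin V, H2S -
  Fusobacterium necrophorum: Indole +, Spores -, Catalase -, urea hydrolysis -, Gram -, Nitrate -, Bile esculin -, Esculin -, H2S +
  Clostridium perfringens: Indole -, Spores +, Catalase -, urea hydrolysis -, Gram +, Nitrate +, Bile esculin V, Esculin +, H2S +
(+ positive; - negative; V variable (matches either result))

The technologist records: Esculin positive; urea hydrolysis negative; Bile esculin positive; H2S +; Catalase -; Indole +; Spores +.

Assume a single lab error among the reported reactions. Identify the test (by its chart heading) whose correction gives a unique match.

As reported, no row in the chart matches all 7 reactions.
Reversing Indole (to -) → unique match: Clostridium perfringens.
Reversing Spores → still no organism matches.
Reversing Esculin → still no organism matches.
Reversing Catalase → still no organism matches.
Reversing urea hydrolysis → still no organism matches.
Reversing Bile esculin → still no organism matches.
Reversing H2S → still no organism matches.

Indole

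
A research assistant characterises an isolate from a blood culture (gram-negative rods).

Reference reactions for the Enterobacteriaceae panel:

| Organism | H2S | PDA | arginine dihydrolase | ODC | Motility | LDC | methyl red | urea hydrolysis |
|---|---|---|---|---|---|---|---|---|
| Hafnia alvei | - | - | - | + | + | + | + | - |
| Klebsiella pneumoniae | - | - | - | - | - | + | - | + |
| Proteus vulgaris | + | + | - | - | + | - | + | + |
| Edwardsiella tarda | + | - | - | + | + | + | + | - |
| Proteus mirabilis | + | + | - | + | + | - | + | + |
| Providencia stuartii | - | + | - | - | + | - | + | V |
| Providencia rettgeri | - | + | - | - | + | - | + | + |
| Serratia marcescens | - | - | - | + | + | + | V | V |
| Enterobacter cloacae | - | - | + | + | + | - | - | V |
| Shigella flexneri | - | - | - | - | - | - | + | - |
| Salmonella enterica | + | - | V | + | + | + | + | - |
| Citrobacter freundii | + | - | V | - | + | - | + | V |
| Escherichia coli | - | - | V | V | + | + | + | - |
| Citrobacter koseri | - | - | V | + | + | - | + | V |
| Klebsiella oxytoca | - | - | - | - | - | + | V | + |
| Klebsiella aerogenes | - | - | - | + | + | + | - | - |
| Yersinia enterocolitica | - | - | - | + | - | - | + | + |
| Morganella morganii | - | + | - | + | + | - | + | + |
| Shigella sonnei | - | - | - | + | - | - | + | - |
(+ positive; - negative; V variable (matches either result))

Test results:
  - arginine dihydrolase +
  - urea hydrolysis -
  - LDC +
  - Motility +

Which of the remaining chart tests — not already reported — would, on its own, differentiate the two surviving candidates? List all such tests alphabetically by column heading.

H2S

arginine dihydrolase +: excludes 14 organisms — 5 left.
urea hydrolysis -: all 5 remaining candidates are consistent.
Motility +: all 5 remaining candidates are consistent.
LDC +: excludes Enterobacter cloacae, Citrobacter freundii, Citrobacter koseri — 2 left.
Two candidates remain: Escherichia coli and Salmonella enterica.
  H2S: Escherichia coli -, Salmonella enterica + — discriminates.
  PDA: - vs - — same for both, does not separate.
  ODC: V vs + — variable for at least one, does not separate.
  methyl red: + vs + — same for both, does not separate.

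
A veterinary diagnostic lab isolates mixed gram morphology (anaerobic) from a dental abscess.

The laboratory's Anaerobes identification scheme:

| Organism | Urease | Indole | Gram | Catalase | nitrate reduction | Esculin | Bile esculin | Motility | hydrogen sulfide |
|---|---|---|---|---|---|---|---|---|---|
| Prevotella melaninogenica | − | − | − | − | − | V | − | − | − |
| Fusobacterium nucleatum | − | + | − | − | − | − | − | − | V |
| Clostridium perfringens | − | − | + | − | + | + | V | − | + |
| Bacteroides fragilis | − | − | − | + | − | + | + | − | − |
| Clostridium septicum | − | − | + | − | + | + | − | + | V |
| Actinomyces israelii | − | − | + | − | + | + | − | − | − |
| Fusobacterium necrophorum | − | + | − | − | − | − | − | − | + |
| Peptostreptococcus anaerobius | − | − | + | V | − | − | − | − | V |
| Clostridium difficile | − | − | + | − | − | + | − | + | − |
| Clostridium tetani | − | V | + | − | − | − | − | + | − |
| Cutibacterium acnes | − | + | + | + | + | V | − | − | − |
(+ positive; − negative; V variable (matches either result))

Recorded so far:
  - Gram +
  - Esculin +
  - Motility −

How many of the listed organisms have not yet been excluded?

3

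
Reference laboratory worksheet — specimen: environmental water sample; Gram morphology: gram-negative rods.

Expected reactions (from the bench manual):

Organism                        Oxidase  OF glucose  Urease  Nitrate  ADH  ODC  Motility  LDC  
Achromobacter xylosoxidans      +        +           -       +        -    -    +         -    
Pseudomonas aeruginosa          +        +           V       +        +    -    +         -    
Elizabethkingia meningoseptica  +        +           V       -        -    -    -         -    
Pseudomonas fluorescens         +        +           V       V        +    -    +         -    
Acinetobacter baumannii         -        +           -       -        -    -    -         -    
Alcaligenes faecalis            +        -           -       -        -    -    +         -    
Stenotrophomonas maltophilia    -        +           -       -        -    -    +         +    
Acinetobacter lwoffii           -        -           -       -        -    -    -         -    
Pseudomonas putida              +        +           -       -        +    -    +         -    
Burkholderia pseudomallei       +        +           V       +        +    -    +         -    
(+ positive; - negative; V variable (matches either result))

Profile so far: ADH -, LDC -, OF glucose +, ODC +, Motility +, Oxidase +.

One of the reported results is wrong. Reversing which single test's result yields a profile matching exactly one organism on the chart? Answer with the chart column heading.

As reported, no row in the chart matches all 6 reactions.
Reversing ODC (to -) → unique match: Achromobacter xylosoxidans.
Reversing Motility → still no organism matches.
Reversing Oxidase → still no organism matches.
Reversing ADH → still no organism matches.
Reversing LDC → still no organism matches.
Reversing OF glucose → still no organism matches.

ODC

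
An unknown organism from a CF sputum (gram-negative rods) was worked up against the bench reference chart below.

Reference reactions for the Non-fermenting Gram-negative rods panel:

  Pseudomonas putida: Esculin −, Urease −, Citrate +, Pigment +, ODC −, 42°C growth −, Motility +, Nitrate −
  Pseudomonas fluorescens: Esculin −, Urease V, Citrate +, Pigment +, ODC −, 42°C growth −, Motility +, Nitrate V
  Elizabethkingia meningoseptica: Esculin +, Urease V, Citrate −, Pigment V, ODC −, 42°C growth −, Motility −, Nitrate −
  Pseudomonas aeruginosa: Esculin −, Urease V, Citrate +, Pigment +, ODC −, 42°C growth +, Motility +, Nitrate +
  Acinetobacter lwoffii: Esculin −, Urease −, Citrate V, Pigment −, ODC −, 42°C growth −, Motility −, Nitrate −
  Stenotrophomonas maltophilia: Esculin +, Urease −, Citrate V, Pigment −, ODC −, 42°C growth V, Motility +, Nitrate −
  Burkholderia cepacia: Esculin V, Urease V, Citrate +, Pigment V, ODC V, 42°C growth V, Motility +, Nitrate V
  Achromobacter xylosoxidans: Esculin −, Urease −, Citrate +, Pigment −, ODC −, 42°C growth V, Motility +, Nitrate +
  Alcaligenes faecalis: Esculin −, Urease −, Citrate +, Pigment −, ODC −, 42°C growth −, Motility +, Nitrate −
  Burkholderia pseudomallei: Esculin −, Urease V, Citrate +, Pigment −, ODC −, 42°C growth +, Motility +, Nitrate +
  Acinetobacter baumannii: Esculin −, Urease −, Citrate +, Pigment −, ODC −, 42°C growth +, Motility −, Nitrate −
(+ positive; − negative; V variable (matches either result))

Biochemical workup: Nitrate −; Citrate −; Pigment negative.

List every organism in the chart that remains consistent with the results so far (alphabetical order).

Citrate −: excludes 8 organisms — 3 left.
Pigment −: all 3 remaining candidates are consistent.
Nitrate −: all 3 remaining candidates are consistent.

Acinetobacter lwoffii, Elizabethkingia meningoseptica, Stenotrophomonas maltophilia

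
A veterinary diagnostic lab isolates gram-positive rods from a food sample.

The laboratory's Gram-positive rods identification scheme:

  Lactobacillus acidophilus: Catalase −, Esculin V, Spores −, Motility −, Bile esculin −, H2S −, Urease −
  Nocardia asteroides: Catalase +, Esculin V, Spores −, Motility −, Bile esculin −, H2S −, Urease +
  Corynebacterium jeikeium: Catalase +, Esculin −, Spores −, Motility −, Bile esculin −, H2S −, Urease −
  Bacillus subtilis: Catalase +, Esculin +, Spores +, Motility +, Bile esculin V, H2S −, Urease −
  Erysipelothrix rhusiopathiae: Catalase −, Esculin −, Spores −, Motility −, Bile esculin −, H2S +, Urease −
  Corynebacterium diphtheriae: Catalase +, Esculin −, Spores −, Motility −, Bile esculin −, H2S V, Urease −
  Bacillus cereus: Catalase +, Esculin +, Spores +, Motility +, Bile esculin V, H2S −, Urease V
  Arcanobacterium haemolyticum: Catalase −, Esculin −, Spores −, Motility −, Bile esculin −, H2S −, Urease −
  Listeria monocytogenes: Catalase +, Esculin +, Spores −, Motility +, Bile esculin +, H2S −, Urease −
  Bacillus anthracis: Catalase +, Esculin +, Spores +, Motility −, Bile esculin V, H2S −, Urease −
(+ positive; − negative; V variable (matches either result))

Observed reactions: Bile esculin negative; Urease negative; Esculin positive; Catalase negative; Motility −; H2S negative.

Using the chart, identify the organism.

Lactobacillus acidophilus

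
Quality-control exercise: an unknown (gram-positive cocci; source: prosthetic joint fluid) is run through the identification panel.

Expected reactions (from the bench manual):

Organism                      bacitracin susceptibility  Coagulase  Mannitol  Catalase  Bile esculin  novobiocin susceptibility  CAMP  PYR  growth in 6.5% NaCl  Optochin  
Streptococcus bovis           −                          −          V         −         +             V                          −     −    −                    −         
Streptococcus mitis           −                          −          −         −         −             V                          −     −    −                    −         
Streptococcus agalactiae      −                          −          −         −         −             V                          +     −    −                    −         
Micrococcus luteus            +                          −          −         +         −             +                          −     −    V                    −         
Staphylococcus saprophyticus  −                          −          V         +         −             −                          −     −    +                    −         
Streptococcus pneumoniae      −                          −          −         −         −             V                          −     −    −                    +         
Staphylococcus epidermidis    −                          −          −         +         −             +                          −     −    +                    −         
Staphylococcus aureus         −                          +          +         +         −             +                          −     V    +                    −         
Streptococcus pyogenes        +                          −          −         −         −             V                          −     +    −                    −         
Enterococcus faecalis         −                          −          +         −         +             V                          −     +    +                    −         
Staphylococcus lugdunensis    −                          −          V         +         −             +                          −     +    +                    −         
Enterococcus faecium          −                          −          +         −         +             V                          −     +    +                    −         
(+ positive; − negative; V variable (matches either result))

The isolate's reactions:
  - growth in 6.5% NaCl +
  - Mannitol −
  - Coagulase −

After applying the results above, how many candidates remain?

Coagulase −: excludes Staphylococcus aureus — 11 left.
growth in 6.5% NaCl +: excludes 5 organisms — 6 left.
Mannitol −: excludes Enterococcus faecalis, Enterococcus faecium — 4 left.
Still consistent: Micrococcus luteus, Staphylococcus epidermidis, Staphylococcus lugdunensis, Staphylococcus saprophyticus.

4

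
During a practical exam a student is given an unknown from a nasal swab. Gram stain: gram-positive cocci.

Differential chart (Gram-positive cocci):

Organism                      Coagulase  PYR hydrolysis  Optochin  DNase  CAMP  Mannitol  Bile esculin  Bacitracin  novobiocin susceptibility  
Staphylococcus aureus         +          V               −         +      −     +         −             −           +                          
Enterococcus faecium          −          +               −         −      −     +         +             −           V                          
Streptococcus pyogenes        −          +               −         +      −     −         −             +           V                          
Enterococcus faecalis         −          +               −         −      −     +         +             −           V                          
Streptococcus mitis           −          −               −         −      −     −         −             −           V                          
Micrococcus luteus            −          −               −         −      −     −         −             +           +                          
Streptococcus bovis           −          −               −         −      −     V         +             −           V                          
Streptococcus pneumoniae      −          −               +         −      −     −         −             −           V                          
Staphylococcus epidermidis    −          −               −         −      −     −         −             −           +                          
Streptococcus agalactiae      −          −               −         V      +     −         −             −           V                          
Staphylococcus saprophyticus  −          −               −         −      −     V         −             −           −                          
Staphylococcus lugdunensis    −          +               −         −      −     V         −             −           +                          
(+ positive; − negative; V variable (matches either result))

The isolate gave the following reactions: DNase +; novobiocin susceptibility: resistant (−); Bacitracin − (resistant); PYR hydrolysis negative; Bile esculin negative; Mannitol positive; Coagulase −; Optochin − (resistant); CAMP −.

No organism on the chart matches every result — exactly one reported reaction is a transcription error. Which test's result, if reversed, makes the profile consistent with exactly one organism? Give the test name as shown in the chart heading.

As reported, no row in the chart matches all 9 reactions.
Reversing PYR hydrolysis → still no organism matches.
Reversing Bacitracin → still no organism matches.
Reversing Optochin → still no organism matches.
Reversing Bile esculin → still no organism matches.
Reversing Coagulase → still no organism matches.
Reversing novobiocin susceptibility → still no organism matches.
Reversing DNase (to −) → unique match: Staphylococcus saprophyticus.
Reversing CAMP → still no organism matches.
Reversing Mannitol → still no organism matches.

DNase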